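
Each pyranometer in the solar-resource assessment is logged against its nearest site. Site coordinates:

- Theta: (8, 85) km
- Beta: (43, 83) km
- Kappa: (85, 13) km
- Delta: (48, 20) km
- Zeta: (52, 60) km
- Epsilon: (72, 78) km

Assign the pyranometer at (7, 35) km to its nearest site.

Delta

Squared distances to each site:
Theta: 2501.000; Beta: 3600.000; Kappa: 6568.000; Delta: 1906.000; Zeta: 2650.000; Epsilon: 6074.000.
Minimum at Delta.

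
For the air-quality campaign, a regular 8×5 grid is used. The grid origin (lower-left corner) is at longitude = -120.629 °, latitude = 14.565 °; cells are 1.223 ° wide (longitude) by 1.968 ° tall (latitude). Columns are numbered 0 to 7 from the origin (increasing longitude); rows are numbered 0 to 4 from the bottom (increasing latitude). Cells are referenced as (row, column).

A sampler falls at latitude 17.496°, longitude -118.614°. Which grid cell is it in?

(1, 1)

Column index: ⌊(-118.614 − -120.629) / 1.223⌋ = ⌊1.648⌋ = 1
Row offset from origin: ⌊(17.496 − 14.565) / 1.968⌋ = ⌊1.489⌋ = 1 → row 1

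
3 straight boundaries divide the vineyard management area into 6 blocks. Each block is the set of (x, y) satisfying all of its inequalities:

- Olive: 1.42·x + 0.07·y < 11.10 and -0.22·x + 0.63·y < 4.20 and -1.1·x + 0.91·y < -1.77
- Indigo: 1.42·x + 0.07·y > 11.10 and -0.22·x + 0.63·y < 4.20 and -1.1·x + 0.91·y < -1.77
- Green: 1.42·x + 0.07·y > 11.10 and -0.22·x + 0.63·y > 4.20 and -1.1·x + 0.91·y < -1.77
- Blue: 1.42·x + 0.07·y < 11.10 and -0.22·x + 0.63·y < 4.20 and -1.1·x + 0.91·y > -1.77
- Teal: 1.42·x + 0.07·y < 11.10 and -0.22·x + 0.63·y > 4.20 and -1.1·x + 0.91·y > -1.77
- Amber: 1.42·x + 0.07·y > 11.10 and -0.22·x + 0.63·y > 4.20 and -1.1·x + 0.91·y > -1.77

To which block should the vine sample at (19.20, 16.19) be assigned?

1.42·19.20 + 0.07·16.19 = 28.397, which is > 11.10
-0.22·19.20 + 0.63·16.19 = 5.976, which is > 4.20
-1.1·19.20 + 0.91·16.19 = -6.387, which is < -1.77
This sign pattern matches Green.

Green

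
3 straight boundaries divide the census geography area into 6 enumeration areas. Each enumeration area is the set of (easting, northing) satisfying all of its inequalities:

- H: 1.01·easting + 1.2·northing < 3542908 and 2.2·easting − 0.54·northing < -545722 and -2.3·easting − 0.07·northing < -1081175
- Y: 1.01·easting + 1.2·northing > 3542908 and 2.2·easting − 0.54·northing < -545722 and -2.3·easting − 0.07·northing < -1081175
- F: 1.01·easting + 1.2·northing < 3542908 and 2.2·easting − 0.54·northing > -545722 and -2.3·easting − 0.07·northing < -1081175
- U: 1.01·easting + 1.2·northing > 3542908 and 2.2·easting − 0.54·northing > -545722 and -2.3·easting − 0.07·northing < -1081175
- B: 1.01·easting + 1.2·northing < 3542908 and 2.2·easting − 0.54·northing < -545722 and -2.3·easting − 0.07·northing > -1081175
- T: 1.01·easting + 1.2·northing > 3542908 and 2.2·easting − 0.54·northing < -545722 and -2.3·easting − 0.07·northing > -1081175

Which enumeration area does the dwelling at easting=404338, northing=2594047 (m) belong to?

1.01·404338 + 1.2·2594047 = 3521237.780, which is < 3542908
2.2·404338 − 0.54·2594047 = -511241.780, which is > -545722
-2.3·404338 − 0.07·2594047 = -1111560.690, which is < -1081175
This sign pattern matches F.

F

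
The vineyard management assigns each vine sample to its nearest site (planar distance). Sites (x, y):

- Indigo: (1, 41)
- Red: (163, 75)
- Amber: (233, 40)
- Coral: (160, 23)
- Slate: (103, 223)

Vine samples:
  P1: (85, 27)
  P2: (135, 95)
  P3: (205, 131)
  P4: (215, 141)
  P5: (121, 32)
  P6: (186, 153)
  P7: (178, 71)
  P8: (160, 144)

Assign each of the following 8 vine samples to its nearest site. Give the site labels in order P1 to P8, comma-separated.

P1 → Coral (d²=5641.00)
P2 → Red (d²=1184.00)
P3 → Red (d²=4900.00)
P4 → Red (d²=7060.00)
P5 → Coral (d²=1602.00)
P6 → Red (d²=6613.00)
P7 → Red (d²=241.00)
P8 → Red (d²=4770.00)

Coral, Red, Red, Red, Coral, Red, Red, Red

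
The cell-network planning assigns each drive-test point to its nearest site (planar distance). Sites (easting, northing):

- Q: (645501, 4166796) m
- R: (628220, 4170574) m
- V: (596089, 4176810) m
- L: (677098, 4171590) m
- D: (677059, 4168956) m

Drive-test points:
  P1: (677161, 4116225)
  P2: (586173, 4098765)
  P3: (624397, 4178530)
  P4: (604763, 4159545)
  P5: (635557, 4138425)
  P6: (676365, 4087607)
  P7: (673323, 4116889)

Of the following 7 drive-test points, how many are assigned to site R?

1

P1 → D
P2 → V
P3 → R
P4 → V
P5 → Q
P6 → D
P7 → D
1 of the 7 goes to R.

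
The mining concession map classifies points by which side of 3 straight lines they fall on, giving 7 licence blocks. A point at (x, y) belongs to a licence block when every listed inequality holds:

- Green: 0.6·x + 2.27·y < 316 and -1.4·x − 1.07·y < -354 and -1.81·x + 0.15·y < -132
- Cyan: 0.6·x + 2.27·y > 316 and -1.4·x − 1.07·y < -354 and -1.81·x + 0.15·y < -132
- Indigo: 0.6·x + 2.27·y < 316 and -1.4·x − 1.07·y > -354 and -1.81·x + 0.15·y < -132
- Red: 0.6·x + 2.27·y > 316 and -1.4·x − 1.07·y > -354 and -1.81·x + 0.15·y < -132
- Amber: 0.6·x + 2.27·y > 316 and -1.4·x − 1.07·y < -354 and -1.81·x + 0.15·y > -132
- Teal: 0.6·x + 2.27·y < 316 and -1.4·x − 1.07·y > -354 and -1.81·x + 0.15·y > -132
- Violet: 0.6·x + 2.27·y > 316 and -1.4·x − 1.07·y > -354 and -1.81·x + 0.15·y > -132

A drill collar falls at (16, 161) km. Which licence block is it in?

Violet

0.6·16 + 2.27·161 = 375.070, which is > 316
-1.4·16 − 1.07·161 = -194.670, which is > -354
-1.81·16 + 0.15·161 = -4.810, which is > -132
This sign pattern matches Violet.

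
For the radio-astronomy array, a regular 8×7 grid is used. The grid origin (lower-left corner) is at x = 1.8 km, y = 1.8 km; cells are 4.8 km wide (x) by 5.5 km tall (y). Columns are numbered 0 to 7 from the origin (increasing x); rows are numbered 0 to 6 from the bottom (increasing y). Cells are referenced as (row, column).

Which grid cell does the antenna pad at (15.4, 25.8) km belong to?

(4, 2)

Column index: ⌊(15.4 − 1.8) / 4.8⌋ = ⌊2.833⌋ = 2
Row offset from origin: ⌊(25.8 − 1.8) / 5.5⌋ = ⌊4.364⌋ = 4 → row 4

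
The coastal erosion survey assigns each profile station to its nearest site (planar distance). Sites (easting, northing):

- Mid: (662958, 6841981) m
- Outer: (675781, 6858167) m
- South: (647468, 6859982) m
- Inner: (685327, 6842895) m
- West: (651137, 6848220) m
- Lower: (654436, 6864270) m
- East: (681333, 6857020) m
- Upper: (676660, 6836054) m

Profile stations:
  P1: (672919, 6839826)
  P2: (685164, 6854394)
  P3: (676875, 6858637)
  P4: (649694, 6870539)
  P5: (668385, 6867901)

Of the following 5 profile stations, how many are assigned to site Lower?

P1 → Upper
P2 → East
P3 → Outer
P4 → Lower
P5 → Outer
1 of the 5 goes to Lower.

1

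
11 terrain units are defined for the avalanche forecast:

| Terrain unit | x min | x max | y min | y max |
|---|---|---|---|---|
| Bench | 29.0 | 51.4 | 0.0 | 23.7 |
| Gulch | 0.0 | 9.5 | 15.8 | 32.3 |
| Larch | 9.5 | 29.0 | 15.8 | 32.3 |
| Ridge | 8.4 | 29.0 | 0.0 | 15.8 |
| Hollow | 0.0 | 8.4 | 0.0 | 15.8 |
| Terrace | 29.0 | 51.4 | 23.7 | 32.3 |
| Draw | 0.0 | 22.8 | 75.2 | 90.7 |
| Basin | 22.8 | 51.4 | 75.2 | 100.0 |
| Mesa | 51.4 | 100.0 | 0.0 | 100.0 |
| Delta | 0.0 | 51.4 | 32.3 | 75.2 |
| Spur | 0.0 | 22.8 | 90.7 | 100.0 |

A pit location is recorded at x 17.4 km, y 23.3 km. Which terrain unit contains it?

Larch

The point has x = 17.4 and y = 23.3.
Only Larch satisfies 9.5 ≤ x ≤ 29.0 and 15.8 ≤ y ≤ 32.3.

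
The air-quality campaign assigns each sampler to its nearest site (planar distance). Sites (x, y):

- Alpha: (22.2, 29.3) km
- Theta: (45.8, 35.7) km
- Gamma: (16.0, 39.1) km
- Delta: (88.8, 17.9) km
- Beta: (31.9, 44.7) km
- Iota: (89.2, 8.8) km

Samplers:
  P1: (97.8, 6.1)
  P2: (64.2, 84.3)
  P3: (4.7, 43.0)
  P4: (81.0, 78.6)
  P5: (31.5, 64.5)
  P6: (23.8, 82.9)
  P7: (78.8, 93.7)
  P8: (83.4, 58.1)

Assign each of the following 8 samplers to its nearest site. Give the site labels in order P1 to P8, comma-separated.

P1 → Iota (d²=81.25)
P2 → Beta (d²=2611.45)
P3 → Gamma (d²=142.90)
P4 → Theta (d²=3079.45)
P5 → Beta (d²=392.20)
P6 → Beta (d²=1524.85)
P7 → Theta (d²=4453.00)
P8 → Delta (d²=1645.20)

Iota, Beta, Gamma, Theta, Beta, Beta, Theta, Delta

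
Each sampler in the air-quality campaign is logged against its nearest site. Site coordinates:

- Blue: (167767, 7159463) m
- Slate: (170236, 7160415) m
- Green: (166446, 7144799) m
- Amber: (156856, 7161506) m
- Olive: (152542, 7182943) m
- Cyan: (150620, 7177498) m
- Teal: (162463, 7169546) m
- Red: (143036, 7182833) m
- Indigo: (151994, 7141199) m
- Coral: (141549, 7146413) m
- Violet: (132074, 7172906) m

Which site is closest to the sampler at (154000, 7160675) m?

Amber

Squared distances to each site:
Blue: 190999233.000; Slate: 263675296.000; Green: 406950292.000; Amber: 8847297.000; Olive: 497989588.000; Cyan: 294437729.000; Teal: 150317010.000; Red: 611186260.000; Indigo: 383338612.000; Coral: 358432045.000; Violet: 630346837.000.
Minimum at Amber.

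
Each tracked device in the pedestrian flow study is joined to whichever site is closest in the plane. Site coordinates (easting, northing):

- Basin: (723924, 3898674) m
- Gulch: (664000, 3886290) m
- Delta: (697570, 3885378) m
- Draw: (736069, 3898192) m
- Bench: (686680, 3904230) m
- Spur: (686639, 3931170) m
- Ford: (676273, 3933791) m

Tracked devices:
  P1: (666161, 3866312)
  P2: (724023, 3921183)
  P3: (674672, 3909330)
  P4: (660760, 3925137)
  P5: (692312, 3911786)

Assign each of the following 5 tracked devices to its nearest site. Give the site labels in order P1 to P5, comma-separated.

Gulch, Basin, Bench, Ford, Bench

P1 → Gulch (d²=403790405.00)
P2 → Basin (d²=506664882.00)
P3 → Bench (d²=170202064.00)
P4 → Ford (d²=315544885.00)
P5 → Bench (d²=88812560.00)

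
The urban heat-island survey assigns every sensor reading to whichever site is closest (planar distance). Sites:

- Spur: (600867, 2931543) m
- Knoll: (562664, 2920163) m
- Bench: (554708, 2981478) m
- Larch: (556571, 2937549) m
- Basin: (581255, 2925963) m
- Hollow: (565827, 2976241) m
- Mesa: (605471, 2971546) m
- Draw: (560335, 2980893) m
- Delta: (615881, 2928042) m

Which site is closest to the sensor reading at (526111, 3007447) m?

Squared distances to each site:
Spur: 11349876752.000; Knoll: 8954618465.000; Bench: 1492177370.000; Larch: 5813542004.000; Basin: 9680502992.000; Hollow: 2551175092.000; Mesa: 7586891401.000; Draw: 1876397092.000; Delta: 14363806925.000.
Minimum at Bench.

Bench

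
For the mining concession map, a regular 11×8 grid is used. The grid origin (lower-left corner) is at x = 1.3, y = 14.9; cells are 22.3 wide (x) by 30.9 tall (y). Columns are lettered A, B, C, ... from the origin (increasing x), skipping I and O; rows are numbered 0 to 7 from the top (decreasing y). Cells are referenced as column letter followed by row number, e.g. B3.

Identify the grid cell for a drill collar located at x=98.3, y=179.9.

E2

Column index: ⌊(98.3 − 1.3) / 22.3⌋ = ⌊4.350⌋ = 4 → column E
Row offset from origin: ⌊(179.9 − 14.9) / 30.9⌋ = ⌊5.340⌋ = 5 → row 2 (counted from top)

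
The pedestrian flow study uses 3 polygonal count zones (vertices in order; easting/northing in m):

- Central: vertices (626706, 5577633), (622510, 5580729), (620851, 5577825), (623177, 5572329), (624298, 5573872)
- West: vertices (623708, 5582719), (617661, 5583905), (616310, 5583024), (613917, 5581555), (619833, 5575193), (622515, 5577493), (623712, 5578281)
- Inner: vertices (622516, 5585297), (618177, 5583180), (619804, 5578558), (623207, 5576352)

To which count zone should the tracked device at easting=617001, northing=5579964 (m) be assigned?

West

Cast a ray rightward from (617001, 5579964). For each polygon, the edges (by vertex number in listed order) whose endpoints lie on opposite sides of northing = 5579964, where each meets that height, and whether that is right or left of the point:
Central: 1–2 at easting≈623546.8 (right), 2–3 at easting≈622073.0 (right) → 2 crossings.
West: 4–5 at easting≈615396.5 (left), 7–1 at easting≈623710.5 (right) → 1 crossing.
Inner: 2–3 at easting≈619309.1 (right), 4–1 at easting≈622928.0 (right) → 2 crossings.
Only West has an odd count, so the point is inside West.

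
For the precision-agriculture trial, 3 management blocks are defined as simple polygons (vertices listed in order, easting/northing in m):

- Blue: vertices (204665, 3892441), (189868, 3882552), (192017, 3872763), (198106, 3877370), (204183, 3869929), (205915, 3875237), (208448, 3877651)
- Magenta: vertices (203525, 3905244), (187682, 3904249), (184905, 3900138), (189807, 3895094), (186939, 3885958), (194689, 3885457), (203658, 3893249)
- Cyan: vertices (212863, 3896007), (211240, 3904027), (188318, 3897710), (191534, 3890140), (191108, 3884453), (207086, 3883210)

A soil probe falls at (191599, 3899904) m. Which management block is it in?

Magenta

Cast a ray rightward from (191599, 3899904). For each polygon, the edges (by vertex number in listed order) whose endpoints lie on opposite sides of northing = 3899904, where each meets that height, and whether that is right or left of the point:
Blue: no edge straddles that height → 0 crossings.
Magenta: 3–4 at easting≈185132.4 (left), 7–1 at easting≈203584.2 (right) → 1 crossing.
Cyan: 1–2 at easting≈212074.4 (right), 2–3 at easting≈196279.2 (right) → 2 crossings.
Only Magenta has an odd count, so the point is inside Magenta.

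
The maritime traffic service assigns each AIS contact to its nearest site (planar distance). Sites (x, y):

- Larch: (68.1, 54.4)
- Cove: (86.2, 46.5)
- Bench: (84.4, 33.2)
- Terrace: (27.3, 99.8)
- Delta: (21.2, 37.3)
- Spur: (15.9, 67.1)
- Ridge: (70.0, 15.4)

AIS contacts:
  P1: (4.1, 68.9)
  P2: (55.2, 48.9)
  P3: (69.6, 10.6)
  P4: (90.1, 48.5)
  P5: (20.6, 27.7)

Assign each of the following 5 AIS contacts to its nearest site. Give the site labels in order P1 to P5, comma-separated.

Spur, Larch, Ridge, Cove, Delta

P1 → Spur (d²=142.48)
P2 → Larch (d²=196.66)
P3 → Ridge (d²=23.20)
P4 → Cove (d²=19.21)
P5 → Delta (d²=92.52)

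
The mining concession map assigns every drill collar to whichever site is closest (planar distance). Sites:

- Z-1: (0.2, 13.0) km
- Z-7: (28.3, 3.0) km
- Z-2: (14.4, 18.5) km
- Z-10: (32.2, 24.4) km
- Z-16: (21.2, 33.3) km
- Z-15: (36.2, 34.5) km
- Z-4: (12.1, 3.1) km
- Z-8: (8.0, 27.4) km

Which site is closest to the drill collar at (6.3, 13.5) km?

Squared distances to each site:
Z-1: 37.460; Z-7: 594.250; Z-2: 90.610; Z-10: 789.620; Z-16: 614.050; Z-15: 1335.010; Z-4: 141.800; Z-8: 196.100.
Minimum at Z-1.

Z-1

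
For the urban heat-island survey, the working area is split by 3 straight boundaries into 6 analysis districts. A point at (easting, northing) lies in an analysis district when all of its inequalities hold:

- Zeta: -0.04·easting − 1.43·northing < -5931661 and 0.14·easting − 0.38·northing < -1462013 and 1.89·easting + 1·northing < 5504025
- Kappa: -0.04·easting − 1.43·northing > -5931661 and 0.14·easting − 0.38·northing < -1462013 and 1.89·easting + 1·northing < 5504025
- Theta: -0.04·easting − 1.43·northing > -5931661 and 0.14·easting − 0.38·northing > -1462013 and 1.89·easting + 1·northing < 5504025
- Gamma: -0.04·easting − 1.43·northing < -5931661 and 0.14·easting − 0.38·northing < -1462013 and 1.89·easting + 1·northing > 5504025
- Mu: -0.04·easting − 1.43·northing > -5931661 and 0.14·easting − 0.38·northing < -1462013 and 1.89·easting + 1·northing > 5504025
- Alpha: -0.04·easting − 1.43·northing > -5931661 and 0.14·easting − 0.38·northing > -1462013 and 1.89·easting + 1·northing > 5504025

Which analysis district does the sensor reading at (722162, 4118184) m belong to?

Kappa

-0.04·722162 − 1.43·4118184 = -5917889.600, which is > -5931661
0.14·722162 − 0.38·4118184 = -1463807.240, which is < -1462013
1.89·722162 + 1·4118184 = 5483070.180, which is < 5504025
This sign pattern matches Kappa.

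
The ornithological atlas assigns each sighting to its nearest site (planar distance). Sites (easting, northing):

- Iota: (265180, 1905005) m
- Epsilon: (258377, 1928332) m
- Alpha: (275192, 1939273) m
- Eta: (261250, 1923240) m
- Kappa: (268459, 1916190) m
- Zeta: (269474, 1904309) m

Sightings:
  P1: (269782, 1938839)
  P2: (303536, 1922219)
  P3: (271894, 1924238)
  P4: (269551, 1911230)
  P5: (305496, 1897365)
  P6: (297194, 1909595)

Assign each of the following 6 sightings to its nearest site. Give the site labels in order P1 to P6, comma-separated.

Alpha, Alpha, Kappa, Kappa, Zeta, Zeta

P1 → Alpha (d²=29456456.00)
P2 → Alpha (d²=1094221252.00)
P3 → Kappa (d²=76569529.00)
P4 → Kappa (d²=25794064.00)
P5 → Zeta (d²=1345803620.00)
P6 → Zeta (d²=796340196.00)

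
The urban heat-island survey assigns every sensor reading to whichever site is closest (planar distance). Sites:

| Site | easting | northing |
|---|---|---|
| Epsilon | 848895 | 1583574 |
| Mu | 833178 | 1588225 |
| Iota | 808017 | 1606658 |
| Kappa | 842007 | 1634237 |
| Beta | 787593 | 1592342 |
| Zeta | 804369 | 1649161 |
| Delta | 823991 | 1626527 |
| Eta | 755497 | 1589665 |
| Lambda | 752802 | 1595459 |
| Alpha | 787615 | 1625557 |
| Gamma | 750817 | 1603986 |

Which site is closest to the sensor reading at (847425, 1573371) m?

Epsilon

Squared distances to each site:
Epsilon: 106262109.000; Mu: 423618325.000; Iota: 2661014833.000; Kappa: 3734024680.000; Beta: 3939767065.000; Zeta: 7597943236.000; Delta: 3374712692.000; Eta: 8716251620.000; Lambda: 9441391873.000; Alpha: 6300614696.000; Gamma: 10270383889.000.
Minimum at Epsilon.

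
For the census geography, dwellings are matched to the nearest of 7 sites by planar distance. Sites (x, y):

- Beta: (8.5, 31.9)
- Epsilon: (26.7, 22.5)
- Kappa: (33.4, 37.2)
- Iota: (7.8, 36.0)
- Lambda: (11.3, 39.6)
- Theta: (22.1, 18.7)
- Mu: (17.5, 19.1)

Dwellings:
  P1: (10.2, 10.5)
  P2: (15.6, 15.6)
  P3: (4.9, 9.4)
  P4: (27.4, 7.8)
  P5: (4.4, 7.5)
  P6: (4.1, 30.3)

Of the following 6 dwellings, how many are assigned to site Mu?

P1 → Mu
P2 → Mu
P3 → Mu
P4 → Theta
P5 → Mu
P6 → Beta
4 of the 6 go to Mu.

4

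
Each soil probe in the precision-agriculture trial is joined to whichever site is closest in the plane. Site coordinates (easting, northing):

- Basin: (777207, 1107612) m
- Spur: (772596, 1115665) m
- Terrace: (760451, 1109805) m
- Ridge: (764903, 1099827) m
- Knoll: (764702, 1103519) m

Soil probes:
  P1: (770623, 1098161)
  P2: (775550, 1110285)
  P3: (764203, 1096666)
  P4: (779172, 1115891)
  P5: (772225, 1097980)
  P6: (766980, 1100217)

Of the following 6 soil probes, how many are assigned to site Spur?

P1 → Ridge
P2 → Basin
P3 → Ridge
P4 → Spur
P5 → Ridge
P6 → Ridge
1 of the 6 goes to Spur.

1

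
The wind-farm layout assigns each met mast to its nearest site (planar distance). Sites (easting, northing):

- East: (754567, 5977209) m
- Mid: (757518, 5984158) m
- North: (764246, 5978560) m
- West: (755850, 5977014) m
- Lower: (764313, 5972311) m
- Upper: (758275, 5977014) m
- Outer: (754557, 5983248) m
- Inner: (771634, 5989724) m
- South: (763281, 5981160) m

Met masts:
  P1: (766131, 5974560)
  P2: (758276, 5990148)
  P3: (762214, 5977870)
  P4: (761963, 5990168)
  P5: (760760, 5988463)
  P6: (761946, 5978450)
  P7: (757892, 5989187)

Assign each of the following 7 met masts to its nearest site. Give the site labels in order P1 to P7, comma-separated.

P1 → Lower (d²=8363125.00)
P2 → Mid (d²=36454664.00)
P3 → North (d²=4605124.00)
P4 → Mid (d²=55878125.00)
P5 → Mid (d²=29043589.00)
P6 → North (d²=5302100.00)
P7 → Mid (d²=25430717.00)

Lower, Mid, North, Mid, Mid, North, Mid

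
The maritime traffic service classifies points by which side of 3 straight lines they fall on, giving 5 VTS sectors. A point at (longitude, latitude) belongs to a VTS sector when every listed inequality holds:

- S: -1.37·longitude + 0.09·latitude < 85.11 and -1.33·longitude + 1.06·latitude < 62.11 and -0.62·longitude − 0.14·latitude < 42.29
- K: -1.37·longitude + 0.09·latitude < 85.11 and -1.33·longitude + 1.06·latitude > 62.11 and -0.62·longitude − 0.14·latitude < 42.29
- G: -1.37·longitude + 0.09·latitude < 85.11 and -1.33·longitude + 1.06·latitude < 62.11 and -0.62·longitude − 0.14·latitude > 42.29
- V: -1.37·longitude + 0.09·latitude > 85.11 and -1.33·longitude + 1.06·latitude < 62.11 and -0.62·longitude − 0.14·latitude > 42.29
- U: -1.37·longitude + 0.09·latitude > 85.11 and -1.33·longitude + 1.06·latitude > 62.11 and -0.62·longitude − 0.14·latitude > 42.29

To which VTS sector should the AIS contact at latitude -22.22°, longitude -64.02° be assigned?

-1.37·-64.02 + 0.09·-22.22 = 85.708, which is > 85.11
-1.33·-64.02 + 1.06·-22.22 = 61.593, which is < 62.11
-0.62·-64.02 − 0.14·-22.22 = 42.803, which is > 42.29
This sign pattern matches V.

V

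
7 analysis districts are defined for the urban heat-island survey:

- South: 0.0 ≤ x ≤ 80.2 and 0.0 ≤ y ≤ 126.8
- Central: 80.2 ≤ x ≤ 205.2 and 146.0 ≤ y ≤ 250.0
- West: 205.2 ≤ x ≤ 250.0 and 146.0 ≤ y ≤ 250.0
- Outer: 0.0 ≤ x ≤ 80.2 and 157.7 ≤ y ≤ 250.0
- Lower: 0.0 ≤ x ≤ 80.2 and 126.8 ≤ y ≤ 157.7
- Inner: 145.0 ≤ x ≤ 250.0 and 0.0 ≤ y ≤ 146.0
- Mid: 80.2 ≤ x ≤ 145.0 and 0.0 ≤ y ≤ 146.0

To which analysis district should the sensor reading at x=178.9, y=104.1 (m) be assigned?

The point has x = 178.9 and y = 104.1.
Only Inner satisfies 145.0 ≤ x ≤ 250.0 and 0.0 ≤ y ≤ 146.0.

Inner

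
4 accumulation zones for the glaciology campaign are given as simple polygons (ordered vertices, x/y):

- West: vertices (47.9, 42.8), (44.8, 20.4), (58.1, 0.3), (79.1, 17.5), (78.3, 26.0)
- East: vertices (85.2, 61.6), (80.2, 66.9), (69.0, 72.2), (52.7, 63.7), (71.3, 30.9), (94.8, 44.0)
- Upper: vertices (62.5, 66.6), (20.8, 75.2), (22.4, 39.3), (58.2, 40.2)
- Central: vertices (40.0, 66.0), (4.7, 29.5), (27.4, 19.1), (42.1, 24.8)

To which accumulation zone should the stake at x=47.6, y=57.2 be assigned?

Cast a ray rightward from (47.6, 57.2). For each polygon, the edges (by vertex number in listed order) whose endpoints lie on opposite sides of y = 57.2, where each meets that height, and whether that is right or left of the point:
West: no edge straddles that height → 0 crossings.
East: 4–5 at x≈56.39 (right), 6–1 at x≈87.60 (right) → 2 crossings.
Upper: 2–3 at x≈21.60 (left), 4–1 at x≈60.97 (right) → 1 crossing.
Central: 1–2 at x≈31.49 (left), 4–1 at x≈40.45 (left) → 0 crossings.
Only Upper has an odd count, so the point is inside Upper.

Upper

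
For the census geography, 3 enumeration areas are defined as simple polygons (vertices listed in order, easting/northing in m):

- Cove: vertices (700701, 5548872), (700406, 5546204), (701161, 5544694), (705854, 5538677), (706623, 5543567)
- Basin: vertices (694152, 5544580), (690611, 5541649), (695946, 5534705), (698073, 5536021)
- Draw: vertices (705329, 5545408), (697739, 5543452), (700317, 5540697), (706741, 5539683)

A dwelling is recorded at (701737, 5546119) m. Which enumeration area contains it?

Cast a ray rightward from (701737, 5546119). For each polygon, the edges (by vertex number in listed order) whose endpoints lie on opposite sides of northing = 5546119, where each meets that height, and whether that is right or left of the point:
Cove: 2–3 at easting≈700448.5 (left), 5–1 at easting≈703774.2 (right) → 1 crossing.
Basin: no edge straddles that height → 0 crossings.
Draw: no edge straddles that height → 0 crossings.
Only Cove has an odd count, so the point is inside Cove.

Cove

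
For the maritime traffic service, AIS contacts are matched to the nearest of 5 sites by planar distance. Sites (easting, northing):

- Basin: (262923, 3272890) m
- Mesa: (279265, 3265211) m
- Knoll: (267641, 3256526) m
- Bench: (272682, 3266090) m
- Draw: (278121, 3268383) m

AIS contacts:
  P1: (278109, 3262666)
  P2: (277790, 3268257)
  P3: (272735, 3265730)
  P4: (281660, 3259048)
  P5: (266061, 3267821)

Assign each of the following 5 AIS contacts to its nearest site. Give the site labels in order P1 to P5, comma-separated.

Mesa, Draw, Bench, Mesa, Basin

P1 → Mesa (d²=7813361.00)
P2 → Draw (d²=125437.00)
P3 → Bench (d²=132409.00)
P4 → Mesa (d²=43718594.00)
P5 → Basin (d²=35541805.00)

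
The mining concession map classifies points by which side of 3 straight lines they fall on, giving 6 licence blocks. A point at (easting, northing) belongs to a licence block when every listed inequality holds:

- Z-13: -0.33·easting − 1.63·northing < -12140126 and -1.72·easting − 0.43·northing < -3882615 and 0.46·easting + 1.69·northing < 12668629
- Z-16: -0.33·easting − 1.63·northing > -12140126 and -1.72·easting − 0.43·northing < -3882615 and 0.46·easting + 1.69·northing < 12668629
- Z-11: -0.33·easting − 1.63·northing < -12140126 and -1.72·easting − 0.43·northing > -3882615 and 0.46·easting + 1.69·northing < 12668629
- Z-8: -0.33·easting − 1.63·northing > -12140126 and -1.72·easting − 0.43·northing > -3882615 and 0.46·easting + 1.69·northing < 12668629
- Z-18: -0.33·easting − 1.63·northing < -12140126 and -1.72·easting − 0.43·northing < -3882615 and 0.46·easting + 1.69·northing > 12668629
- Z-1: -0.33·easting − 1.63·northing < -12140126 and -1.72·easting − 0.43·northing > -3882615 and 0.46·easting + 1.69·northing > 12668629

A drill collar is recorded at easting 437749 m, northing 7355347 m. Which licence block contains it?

-0.33·437749 − 1.63·7355347 = -12133672.780, which is > -12140126
-1.72·437749 − 0.43·7355347 = -3915727.490, which is < -3882615
0.46·437749 + 1.69·7355347 = 12631900.970, which is < 12668629
This sign pattern matches Z-16.

Z-16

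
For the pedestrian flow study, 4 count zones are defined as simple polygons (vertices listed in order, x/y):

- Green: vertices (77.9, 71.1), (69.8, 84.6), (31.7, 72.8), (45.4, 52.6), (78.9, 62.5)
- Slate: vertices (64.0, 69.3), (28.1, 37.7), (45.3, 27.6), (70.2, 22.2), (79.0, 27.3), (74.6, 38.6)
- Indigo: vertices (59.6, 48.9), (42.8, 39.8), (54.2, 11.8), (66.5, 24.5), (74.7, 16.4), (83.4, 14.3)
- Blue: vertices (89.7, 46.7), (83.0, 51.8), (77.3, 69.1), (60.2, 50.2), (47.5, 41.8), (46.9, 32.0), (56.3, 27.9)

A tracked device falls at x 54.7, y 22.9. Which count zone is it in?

Indigo

Cast a ray rightward from (54.7, 22.9). For each polygon, the edges (by vertex number in listed order) whose endpoints lie on opposite sides of y = 22.9, where each meets that height, and whether that is right or left of the point:
Green: no edge straddles that height → 0 crossings.
Slate: 3–4 at x≈66.97 (right), 4–5 at x≈71.41 (right) → 2 crossings.
Indigo: 2–3 at x≈49.68 (left), 3–4 at x≈64.95 (right), 4–5 at x≈68.12 (right), 6–1 at x≈77.48 (right) → 3 crossings.
Blue: no edge straddles that height → 0 crossings.
Only Indigo has an odd count, so the point is inside Indigo.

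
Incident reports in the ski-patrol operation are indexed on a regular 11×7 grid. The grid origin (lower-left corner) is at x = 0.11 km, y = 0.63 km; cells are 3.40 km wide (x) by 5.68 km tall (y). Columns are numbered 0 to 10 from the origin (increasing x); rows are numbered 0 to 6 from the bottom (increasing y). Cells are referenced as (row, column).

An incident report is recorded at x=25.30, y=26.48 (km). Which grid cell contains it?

Column index: ⌊(25.30 − 0.11) / 3.40⌋ = ⌊7.409⌋ = 7
Row offset from origin: ⌊(26.48 − 0.63) / 5.68⌋ = ⌊4.551⌋ = 4 → row 4

(4, 7)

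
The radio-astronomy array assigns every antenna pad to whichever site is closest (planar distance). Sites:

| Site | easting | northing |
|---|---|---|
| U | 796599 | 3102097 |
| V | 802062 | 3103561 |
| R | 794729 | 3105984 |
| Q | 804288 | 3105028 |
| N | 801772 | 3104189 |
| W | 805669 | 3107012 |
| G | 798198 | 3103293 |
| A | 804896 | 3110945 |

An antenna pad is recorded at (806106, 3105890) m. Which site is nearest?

W

Squared distances to each site:
U: 104769898.000; V: 21778177.000; R: 129444965.000; Q: 4048168.000; N: 21676957.000; W: 1449853.000; G: 69280873.000; A: 27017125.000.
Minimum at W.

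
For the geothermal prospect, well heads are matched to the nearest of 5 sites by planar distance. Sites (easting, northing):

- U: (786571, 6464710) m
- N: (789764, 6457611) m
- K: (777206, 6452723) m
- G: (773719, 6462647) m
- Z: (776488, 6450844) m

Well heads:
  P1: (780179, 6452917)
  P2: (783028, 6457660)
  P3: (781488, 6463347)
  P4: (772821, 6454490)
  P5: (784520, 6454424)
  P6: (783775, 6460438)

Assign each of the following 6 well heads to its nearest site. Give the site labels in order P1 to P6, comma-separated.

P1 → K (d²=8876365.00)
P2 → N (d²=45376097.00)
P3 → U (d²=27694658.00)
P4 → K (d²=22350514.00)
P5 → N (d²=37656505.00)
P6 → U (d²=26067600.00)

K, N, U, K, N, U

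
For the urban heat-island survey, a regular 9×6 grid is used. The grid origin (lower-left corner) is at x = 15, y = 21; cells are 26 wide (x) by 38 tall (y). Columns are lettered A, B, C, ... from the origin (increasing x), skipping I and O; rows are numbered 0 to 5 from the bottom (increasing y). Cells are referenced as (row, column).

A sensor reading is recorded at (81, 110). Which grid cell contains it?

(2, C)

Column index: ⌊(81 − 15) / 26⌋ = ⌊2.538⌋ = 2 → column C
Row offset from origin: ⌊(110 − 21) / 38⌋ = ⌊2.342⌋ = 2 → row 2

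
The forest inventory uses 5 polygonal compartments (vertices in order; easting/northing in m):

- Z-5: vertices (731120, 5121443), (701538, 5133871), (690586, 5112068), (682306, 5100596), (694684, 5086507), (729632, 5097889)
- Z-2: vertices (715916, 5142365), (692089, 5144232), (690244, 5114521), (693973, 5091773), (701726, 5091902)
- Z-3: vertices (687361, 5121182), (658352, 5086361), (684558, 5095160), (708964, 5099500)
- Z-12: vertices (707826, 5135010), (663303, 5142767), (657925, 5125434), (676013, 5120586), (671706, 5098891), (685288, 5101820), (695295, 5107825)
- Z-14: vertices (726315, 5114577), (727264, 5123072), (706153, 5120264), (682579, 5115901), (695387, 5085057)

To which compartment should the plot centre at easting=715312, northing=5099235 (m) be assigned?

Cast a ray rightward from (715312, 5099235). For each polygon, the edges (by vertex number in listed order) whose endpoints lie on opposite sides of northing = 5099235, where each meets that height, and whether that is right or left of the point:
Z-5: 4–5 at easting≈683501.7 (left), 6–1 at easting≈729717.0 (right) → 1 crossing.
Z-2: 3–4 at easting≈692749.8 (left), 5–1 at easting≈703788.0 (left) → 0 crossings.
Z-3: 1–2 at easting≈669077.2 (left), 3–4 at easting≈707473.8 (left) → 0 crossings.
Z-12: 4–5 at easting≈671774.3 (left), 5–6 at easting≈673301.2 (left) → 0 crossings.
Z-14: 4–5 at easting≈689499.6 (left), 5–1 at easting≈710241.2 (left) → 0 crossings.
Only Z-5 has an odd count, so the point is inside Z-5.

Z-5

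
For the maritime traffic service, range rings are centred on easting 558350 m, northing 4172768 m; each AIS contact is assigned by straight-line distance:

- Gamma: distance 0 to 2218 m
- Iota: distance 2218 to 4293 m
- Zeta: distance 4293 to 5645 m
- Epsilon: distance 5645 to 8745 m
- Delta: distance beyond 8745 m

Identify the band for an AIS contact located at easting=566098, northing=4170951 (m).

Epsilon

Distance = √((566098−558350)² + (4170951−4172768)²) = √(60031504.000 + 3301489.000) = 7958.203 m.
5645 ≤ 7958.203 < 8745 → Epsilon.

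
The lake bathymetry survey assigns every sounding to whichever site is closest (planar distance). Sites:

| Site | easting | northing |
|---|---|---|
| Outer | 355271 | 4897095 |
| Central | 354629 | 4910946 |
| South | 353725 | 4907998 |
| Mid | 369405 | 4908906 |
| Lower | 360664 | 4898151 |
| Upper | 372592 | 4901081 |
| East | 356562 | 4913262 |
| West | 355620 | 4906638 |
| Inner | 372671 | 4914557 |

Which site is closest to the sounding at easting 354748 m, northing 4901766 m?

Squared distances to each site:
Outer: 22091770.000; Central: 84286561.000; South: 39884353.000; Mid: 265807249.000; Lower: 48067281.000; Upper: 318877561.000; East: 135448612.000; West: 24496768.000; Inner: 484843610.000.
Minimum at Outer.

Outer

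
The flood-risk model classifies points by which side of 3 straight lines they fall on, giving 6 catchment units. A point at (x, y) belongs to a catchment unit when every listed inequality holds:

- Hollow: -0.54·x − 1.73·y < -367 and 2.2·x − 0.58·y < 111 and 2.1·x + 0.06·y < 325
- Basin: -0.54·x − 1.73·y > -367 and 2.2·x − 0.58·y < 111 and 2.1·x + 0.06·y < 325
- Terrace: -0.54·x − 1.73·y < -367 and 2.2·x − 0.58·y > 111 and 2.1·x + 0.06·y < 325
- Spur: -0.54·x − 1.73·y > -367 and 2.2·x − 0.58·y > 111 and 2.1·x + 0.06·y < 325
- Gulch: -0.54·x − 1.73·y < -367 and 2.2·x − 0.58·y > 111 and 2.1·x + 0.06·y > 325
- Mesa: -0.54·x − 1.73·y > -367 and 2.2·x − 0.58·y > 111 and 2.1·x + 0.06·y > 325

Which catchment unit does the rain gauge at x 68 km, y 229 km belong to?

Hollow

-0.54·68 − 1.73·229 = -432.890, which is < -367
2.2·68 − 0.58·229 = 16.780, which is < 111
2.1·68 + 0.06·229 = 156.540, which is < 325
This sign pattern matches Hollow.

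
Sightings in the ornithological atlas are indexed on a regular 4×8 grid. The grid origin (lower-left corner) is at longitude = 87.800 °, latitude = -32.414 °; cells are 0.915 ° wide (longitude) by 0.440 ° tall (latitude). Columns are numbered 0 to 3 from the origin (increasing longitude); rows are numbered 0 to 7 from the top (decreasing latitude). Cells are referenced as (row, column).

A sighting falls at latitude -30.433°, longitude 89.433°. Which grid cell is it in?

(3, 1)

Column index: ⌊(89.433 − 87.800) / 0.915⌋ = ⌊1.785⌋ = 1
Row offset from origin: ⌊(-30.433 − -32.414) / 0.440⌋ = ⌊4.502⌋ = 4 → row 3 (counted from top)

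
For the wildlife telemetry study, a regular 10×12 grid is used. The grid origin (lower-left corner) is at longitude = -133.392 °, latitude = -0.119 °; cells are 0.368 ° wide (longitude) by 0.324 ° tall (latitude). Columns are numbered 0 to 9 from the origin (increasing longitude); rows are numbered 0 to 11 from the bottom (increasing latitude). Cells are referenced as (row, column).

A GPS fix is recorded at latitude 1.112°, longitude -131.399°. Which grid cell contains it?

Column index: ⌊(-131.399 − -133.392) / 0.368⌋ = ⌊5.416⌋ = 5
Row offset from origin: ⌊(1.112 − -0.119) / 0.324⌋ = ⌊3.799⌋ = 3 → row 3

(3, 5)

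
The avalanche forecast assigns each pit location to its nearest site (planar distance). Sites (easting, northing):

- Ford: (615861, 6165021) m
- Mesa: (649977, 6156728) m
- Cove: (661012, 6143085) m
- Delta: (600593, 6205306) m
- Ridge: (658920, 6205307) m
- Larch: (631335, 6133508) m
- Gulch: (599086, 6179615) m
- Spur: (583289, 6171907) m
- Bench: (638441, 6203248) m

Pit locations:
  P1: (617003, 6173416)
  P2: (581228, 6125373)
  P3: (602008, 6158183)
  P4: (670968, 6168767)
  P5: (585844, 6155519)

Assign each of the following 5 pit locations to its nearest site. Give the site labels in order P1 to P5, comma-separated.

P1 → Ford (d²=71780189.00)
P2 → Spur (d²=2169660877.00)
P3 → Ford (d²=238663853.00)
P4 → Mesa (d²=585559602.00)
P5 → Spur (d²=275094569.00)

Ford, Spur, Ford, Mesa, Spur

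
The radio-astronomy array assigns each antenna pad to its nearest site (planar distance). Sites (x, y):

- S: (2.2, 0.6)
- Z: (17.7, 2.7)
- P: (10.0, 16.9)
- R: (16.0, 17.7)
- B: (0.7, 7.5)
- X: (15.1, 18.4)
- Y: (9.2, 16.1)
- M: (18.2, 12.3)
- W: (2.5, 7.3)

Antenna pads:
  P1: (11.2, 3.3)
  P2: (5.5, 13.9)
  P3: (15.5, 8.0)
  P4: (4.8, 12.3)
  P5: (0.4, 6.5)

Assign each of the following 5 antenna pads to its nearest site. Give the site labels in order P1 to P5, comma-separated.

Z, Y, M, W, B

P1 → Z (d²=42.61)
P2 → Y (d²=18.53)
P3 → M (d²=25.78)
P4 → W (d²=30.29)
P5 → B (d²=1.09)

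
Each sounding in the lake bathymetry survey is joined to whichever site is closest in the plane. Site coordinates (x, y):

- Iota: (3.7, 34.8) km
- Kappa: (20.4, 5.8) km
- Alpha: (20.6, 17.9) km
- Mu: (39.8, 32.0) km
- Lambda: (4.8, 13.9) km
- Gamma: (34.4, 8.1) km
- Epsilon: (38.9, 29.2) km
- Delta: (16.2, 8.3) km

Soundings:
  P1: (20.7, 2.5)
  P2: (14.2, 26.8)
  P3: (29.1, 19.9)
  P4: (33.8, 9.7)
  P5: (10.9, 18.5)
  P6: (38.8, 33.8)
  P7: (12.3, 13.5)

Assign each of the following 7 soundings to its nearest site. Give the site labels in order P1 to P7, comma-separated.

Kappa, Alpha, Alpha, Gamma, Lambda, Mu, Delta

P1 → Kappa (d²=10.98)
P2 → Alpha (d²=120.17)
P3 → Alpha (d²=76.25)
P4 → Gamma (d²=2.92)
P5 → Lambda (d²=58.37)
P6 → Mu (d²=4.24)
P7 → Delta (d²=42.25)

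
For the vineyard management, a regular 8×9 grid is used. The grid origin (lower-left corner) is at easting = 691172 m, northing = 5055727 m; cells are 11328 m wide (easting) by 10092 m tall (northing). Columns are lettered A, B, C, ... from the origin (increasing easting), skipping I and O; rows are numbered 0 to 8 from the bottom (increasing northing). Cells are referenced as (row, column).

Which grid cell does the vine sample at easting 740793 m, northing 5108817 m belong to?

Column index: ⌊(740793 − 691172) / 11328⌋ = ⌊4.380⌋ = 4 → column E
Row offset from origin: ⌊(5108817 − 5055727) / 10092⌋ = ⌊5.261⌋ = 5 → row 5

(5, E)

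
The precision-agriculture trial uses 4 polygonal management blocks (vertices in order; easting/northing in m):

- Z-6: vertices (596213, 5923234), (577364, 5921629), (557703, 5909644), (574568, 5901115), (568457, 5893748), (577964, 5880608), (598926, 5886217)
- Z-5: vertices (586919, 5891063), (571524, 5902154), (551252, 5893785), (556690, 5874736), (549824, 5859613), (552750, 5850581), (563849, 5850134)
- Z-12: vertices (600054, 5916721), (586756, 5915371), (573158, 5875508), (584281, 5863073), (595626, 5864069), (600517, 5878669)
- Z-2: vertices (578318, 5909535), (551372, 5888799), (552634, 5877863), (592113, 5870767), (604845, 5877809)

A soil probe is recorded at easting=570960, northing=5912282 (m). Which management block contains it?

Cast a ray rightward from (570960, 5912282). For each polygon, the edges (by vertex number in listed order) whose endpoints lie on opposite sides of northing = 5912282, where each meets that height, and whether that is right or left of the point:
Z-6: 2–3 at easting≈562030.6 (left), 7–1 at easting≈597015.7 (right) → 1 crossing.
Z-5: no edge straddles that height → 0 crossings.
Z-12: 2–3 at easting≈585702.3 (right), 6–1 at easting≈600108.0 (right) → 2 crossings.
Z-2: no edge straddles that height → 0 crossings.
Only Z-6 has an odd count, so the point is inside Z-6.

Z-6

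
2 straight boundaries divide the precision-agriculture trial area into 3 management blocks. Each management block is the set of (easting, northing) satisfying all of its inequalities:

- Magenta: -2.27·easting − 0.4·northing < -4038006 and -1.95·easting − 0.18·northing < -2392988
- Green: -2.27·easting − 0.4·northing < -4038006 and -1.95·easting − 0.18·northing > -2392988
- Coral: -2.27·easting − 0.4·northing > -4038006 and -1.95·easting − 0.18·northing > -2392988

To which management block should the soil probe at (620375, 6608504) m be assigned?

-2.27·620375 − 0.4·6608504 = -4051652.850, which is < -4038006
-1.95·620375 − 0.18·6608504 = -2399261.970, which is < -2392988
This sign pattern matches Magenta.

Magenta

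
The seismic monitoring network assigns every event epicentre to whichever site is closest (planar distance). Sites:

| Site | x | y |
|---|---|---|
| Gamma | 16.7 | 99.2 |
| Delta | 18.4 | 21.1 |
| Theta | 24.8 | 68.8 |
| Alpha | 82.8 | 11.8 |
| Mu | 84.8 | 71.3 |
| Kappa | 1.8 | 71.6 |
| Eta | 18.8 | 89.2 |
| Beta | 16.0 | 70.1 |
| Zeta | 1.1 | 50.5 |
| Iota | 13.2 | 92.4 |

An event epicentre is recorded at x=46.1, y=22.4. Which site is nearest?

Squared distances to each site:
Gamma: 6762.600; Delta: 768.980; Theta: 2606.650; Alpha: 1459.250; Mu: 3888.900; Kappa: 4383.130; Eta: 5207.530; Beta: 3181.300; Zeta: 2814.610; Iota: 5982.410.
Minimum at Delta.

Delta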